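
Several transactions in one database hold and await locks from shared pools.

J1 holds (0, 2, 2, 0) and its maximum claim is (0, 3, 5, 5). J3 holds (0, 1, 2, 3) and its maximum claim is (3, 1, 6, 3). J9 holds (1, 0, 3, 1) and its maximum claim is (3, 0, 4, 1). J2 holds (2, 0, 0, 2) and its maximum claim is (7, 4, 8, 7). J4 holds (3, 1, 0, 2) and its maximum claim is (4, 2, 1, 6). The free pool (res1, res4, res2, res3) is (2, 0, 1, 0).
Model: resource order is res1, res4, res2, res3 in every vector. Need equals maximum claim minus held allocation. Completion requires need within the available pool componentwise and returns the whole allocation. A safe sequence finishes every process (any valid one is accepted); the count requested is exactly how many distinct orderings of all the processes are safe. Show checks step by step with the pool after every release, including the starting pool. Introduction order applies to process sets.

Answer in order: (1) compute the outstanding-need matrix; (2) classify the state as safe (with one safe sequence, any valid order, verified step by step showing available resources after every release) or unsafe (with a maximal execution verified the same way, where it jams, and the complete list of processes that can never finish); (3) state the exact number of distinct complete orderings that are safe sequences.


(1) Outstanding need per process (order res1, res4, res2, res3):
  J1: (0, 1, 3, 5)
  J3: (3, 0, 4, 0)
  J9: (2, 0, 1, 0)
  J2: (5, 4, 8, 5)
  J4: (1, 1, 1, 4)
(2) The state is SAFE; one workable sequence: J9, J3, J4, J1, J2.
Key observation: the order's first zero-slack moment is J9 ((2, 0, 1, 0) needed, (2, 0, 1, 0) free — a requested resource with nothing to spare).
Step-by-step check:
  pool = (2, 0, 1, 0)
  run J9 (needs (2, 0, 1, 0), free (2, 0, 1, 0)); after release of (1, 0, 3, 1) the pool is (3, 0, 4, 1)
  run J3 (needs (3, 0, 4, 0), free (3, 0, 4, 1)); after release of (0, 1, 2, 3) the pool is (3, 1, 6, 4)
  run J4 (needs (1, 1, 1, 4), free (3, 1, 6, 4)); after release of (3, 1, 0, 2) the pool is (6, 2, 6, 6)
  run J1 (needs (0, 1, 3, 5), free (6, 2, 6, 6)); after release of (0, 2, 2, 0) the pool is (6, 4, 8, 6)
  run J2 (needs (5, 4, 8, 5), free (6, 4, 8, 6)); after release of (2, 0, 0, 2) the pool is (8, 4, 8, 8)
(3) Exactly 1 of the possible complete orderings is a safe sequence.


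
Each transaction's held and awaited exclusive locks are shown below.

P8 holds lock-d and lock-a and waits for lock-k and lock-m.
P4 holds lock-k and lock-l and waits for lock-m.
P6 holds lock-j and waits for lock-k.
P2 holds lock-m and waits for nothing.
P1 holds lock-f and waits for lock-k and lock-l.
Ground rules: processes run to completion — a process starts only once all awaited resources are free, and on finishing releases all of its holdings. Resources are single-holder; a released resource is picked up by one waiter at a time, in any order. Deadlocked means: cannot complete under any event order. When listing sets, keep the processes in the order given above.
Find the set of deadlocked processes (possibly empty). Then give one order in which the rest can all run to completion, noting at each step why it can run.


Nothing here is deadlocked.
Key observation: the wait relation is loop-free; peeling off processes with no waits unwinds the whole state.
One completion order for the rest: P2, P4, P8, P6, P1.
Step-by-step check:
  P2: no waits; runs immediately, freeing lock-m
  P4: everything it awaited (lock-m) is free; runs, freeing lock-k and lock-l
  P8: everything it awaited (lock-k and lock-m) is free; runs, freeing lock-d and lock-a
  P6: everything it awaited (lock-k) is free; runs, freeing lock-j
  P1: everything it awaited (lock-k and lock-l) is free; runs, freeing lock-f


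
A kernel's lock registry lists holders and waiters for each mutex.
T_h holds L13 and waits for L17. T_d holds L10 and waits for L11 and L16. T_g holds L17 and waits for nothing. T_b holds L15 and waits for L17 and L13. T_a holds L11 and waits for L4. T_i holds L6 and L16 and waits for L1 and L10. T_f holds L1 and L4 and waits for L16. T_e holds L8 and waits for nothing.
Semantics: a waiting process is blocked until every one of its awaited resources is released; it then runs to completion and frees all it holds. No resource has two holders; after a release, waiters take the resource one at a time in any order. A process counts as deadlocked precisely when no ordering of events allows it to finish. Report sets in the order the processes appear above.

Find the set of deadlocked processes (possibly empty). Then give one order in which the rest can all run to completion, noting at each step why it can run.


The deadlocked set is T_d, T_a, T_i and T_f.
Key observation: the wait chain closes on itself along T_d -> T_a -> T_f -> T_i -> T_d; no other process is dragged down with it.
One completion order for the rest: T_g, T_h, T_e, T_b.
Walking it through:
  run T_g (it waits on nothing); releases L17
  run T_h (all its waits — L17 — are resolved); releases L13
  run T_e (it waits on nothing); releases L8
  run T_b (all its waits — L17 and L13 — are resolved); releases L15


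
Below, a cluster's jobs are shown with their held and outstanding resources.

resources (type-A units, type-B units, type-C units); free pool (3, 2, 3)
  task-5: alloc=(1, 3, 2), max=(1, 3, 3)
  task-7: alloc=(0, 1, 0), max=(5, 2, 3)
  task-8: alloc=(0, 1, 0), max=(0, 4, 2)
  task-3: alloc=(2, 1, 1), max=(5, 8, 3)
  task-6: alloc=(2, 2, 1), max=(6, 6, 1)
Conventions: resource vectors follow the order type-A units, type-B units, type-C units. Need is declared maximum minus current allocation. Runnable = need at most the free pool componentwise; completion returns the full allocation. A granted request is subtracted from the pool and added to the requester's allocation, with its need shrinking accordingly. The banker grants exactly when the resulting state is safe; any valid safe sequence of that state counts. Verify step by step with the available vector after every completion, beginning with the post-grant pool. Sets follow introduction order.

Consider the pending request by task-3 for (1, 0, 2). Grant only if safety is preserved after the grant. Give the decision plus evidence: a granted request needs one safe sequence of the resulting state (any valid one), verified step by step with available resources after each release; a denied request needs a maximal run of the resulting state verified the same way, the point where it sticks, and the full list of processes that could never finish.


DENY: after the grant no complete ordering would exist.
Key observation: after task-5, task-8 the pool peaks at (3, 6, 3), and each blocked process is short somewhere: task-7 on type-A units; task-3 on type-B units; task-6 on type-A units.
After a pretend grant, a maximal execution: task-5, task-8 — then nothing else fits. Verifying each step:
  pool = (2, 2, 1)
  task-5: need (0, 0, 1) fits (2, 2, 1); releases (1, 3, 2), pool now (3, 5, 3)
  task-8: need (0, 3, 2) fits (3, 5, 3); releases (0, 1, 0), pool now (3, 6, 3)
  task-7 still needs (5, 1, 3) but only (3, 6, 3) is free — short on type-A units
  task-3 still needs (2, 7, 0) but only (3, 6, 3) is free — short on type-B units
  task-6 still needs (4, 4, 0) but only (3, 6, 3) is free — short on type-A units
Post-grant, the permanently blocked set is task-7, task-3 and task-6.


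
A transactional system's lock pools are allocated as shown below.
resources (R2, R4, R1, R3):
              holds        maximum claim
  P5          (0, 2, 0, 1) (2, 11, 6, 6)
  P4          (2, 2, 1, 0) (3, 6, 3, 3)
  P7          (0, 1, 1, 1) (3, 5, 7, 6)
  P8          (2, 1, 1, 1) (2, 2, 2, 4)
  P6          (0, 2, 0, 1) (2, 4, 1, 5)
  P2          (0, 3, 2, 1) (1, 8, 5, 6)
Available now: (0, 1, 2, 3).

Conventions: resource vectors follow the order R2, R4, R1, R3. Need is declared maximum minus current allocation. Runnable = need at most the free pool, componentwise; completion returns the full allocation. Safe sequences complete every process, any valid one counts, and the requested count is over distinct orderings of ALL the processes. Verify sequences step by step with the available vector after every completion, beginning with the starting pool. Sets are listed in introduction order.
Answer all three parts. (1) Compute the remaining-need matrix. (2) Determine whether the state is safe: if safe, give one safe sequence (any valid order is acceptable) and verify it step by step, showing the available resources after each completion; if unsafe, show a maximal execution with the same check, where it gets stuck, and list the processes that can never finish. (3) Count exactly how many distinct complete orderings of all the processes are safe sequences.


(1) Outstanding need per process (order R2, R4, R1, R3):
  P5: (2, 9, 6, 5)
  P4: (1, 4, 2, 3)
  P7: (3, 4, 6, 5)
  P8: (0, 1, 1, 3)
  P6: (2, 2, 1, 4)
  P2: (1, 5, 3, 5)
(2) The state is SAFE; one workable sequence: P8, P6, P4, P2, P5, P7.
Key observation: the order's first zero-slack moment is P8 ((0, 1, 1, 3) needed, (0, 1, 2, 3) free — a requested resource with nothing to spare).
Walking it through:
  pool = (0, 1, 2, 3)
  P8: need (0, 1, 1, 3) fits (0, 1, 2, 3); releases (2, 1, 1, 1), pool now (2, 2, 3, 4)
  P6: need (2, 2, 1, 4) fits (2, 2, 3, 4); releases (0, 2, 0, 1), pool now (2, 4, 3, 5)
  P4: need (1, 4, 2, 3) fits (2, 4, 3, 5); releases (2, 2, 1, 0), pool now (4, 6, 4, 5)
  P2: need (1, 5, 3, 5) fits (4, 6, 4, 5); releases (0, 3, 2, 1), pool now (4, 9, 6, 6)
  P5: need (2, 9, 6, 5) fits (4, 9, 6, 6); releases (0, 2, 0, 1), pool now (4, 11, 6, 7)
  P7: need (3, 4, 6, 5) fits (4, 11, 6, 7); releases (0, 1, 1, 1), pool now (4, 12, 7, 8)
(3) The exact count: 2 of the possible complete orderings are safe sequences.


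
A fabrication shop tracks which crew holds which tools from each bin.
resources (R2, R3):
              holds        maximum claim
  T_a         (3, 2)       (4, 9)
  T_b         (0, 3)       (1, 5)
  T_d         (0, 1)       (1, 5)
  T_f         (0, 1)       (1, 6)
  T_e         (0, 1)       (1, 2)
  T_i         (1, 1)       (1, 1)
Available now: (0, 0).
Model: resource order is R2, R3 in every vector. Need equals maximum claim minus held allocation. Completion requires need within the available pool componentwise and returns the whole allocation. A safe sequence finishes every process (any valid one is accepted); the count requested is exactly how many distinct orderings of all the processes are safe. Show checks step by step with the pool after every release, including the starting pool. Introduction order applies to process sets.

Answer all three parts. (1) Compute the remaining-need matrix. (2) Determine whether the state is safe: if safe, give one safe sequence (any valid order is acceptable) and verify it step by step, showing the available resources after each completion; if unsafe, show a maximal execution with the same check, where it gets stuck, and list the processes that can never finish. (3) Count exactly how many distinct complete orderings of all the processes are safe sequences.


(1) Need matrix, components ordered R2, R3:
  T_a: (1, 7)
  T_b: (1, 2)
  T_d: (1, 4)
  T_f: (1, 5)
  T_e: (1, 1)
  T_i: (0, 0)
(2) SAFE — a valid safe sequence is T_i, T_e, T_b, T_d, T_f, T_a.
Key observation: the first exact fit in this order is T_e — it needs (1, 1) with (1, 1) free, meeting a requested resource to the last unit.
Step-by-step check:
  pool = (0, 0)
  T_i needs (0, 0) <= (0, 0) -> finishes; pool += (1, 1) = (1, 1)
  T_e needs (1, 1) <= (1, 1) -> finishes; pool += (0, 1) = (1, 2)
  T_b needs (1, 2) <= (1, 2) -> finishes; pool += (0, 3) = (1, 5)
  T_d needs (1, 4) <= (1, 5) -> finishes; pool += (0, 1) = (1, 6)
  T_f needs (1, 5) <= (1, 6) -> finishes; pool += (0, 1) = (1, 7)
  T_a needs (1, 7) <= (1, 7) -> finishes; pool += (3, 2) = (4, 9)
(3) Exactly 2 of the possible complete orderings are safe sequences.


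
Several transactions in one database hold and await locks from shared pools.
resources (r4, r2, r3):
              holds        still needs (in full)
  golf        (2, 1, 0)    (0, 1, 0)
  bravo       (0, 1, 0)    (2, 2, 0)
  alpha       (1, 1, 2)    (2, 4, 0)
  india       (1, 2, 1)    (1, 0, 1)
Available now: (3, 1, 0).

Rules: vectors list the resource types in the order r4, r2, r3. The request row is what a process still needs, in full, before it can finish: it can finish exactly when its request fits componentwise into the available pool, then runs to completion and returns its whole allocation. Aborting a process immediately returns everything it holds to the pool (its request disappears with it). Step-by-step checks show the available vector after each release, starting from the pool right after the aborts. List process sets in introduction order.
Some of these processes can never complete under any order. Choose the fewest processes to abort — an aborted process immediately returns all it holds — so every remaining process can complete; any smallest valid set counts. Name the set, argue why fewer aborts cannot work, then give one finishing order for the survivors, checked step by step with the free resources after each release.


Abort india.
Key observation: alpha was stuck for good until india gave back (1, 2, 1); in the order shown it finishes at step 2.
Why nothing smaller works: aborting no one leaves the state deadlocked as given.
The survivors complete as bravo, alpha, golf. Verifying each step (starting from the post-abort pool):
  pool = (4, 3, 1)
  run bravo (needs (2, 2, 0), free (4, 3, 1)); after release of (0, 1, 0) the pool is (4, 4, 1)
  run alpha (needs (2, 4, 0), free (4, 4, 1)); after release of (1, 1, 2) the pool is (5, 5, 3)
  run golf (needs (0, 1, 0), free (5, 5, 3)); after release of (2, 1, 0) the pool is (7, 6, 3)


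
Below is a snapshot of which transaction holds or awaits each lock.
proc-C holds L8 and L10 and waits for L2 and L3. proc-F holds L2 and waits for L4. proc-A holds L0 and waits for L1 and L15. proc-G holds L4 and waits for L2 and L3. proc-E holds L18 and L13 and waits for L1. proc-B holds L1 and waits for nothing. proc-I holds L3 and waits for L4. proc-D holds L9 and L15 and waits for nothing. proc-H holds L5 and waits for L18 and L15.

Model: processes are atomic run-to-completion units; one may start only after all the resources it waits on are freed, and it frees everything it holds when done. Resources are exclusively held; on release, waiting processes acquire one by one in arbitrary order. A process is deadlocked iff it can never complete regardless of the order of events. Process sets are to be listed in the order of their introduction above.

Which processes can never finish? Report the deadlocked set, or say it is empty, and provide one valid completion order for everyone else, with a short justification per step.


Deadlocked set: proc-C, proc-F, proc-G and proc-I.
Key observation: along proc-F -> proc-G -> proc-F, each member waits on what the next one holds — a deadlock; proc-I is caught in further circular waits and proc-C waits into the deadlock from upstream.
A valid finishing order for the others: proc-D, proc-B, proc-A, proc-E, proc-H.
Step-by-step check:
  proc-D: no waits; runs immediately, freeing L9 and L15
  proc-B: no waits; runs immediately, freeing L1
  run proc-A (all its waits — L1 and L15 — are resolved); releases L0
  run proc-E (all its waits — L1 — are resolved); releases L18 and L13
  run proc-H (all its waits — L18 and L15 — are resolved); releases L5


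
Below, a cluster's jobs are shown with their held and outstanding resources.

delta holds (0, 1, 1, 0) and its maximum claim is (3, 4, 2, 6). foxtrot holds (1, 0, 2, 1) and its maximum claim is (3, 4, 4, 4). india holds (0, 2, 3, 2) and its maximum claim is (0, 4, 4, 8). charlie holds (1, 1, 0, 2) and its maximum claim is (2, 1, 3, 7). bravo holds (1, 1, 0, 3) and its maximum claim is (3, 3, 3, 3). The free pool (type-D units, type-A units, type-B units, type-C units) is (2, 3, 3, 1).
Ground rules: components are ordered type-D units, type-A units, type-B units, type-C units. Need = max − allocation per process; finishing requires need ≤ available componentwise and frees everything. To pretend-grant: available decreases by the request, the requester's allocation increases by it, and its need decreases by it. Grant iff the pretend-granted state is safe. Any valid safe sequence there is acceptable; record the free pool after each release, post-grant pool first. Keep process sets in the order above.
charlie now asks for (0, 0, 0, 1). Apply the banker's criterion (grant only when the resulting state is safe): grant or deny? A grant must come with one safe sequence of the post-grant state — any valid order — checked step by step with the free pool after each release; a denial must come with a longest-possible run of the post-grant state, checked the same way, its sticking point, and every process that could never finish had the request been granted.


GRANT. The post-grant state is safe; one safe sequence: bravo, foxtrot, charlie, india, delta.
Key observation: the grant leaves (2, 3, 3, 0) free — enough for bravo, whose release restarts the cascade.
Step-by-step check of the post-grant state:
  pool = (2, 3, 3, 0)
  bravo: need (2, 2, 3, 0) fits (2, 3, 3, 0); releases (1, 1, 0, 3), pool now (3, 4, 3, 3)
  foxtrot: need (2, 4, 2, 3) fits (3, 4, 3, 3); releases (1, 0, 2, 1), pool now (4, 4, 5, 4)
  charlie: need (1, 0, 3, 4) fits (4, 4, 5, 4); releases (1, 1, 0, 3), pool now (5, 5, 5, 7)
  india: need (0, 2, 1, 6) fits (5, 5, 5, 7); releases (0, 2, 3, 2), pool now (5, 7, 8, 9)
  delta: need (3, 3, 1, 6) fits (5, 7, 8, 9); releases (0, 1, 1, 0), pool now (5, 8, 9, 9)


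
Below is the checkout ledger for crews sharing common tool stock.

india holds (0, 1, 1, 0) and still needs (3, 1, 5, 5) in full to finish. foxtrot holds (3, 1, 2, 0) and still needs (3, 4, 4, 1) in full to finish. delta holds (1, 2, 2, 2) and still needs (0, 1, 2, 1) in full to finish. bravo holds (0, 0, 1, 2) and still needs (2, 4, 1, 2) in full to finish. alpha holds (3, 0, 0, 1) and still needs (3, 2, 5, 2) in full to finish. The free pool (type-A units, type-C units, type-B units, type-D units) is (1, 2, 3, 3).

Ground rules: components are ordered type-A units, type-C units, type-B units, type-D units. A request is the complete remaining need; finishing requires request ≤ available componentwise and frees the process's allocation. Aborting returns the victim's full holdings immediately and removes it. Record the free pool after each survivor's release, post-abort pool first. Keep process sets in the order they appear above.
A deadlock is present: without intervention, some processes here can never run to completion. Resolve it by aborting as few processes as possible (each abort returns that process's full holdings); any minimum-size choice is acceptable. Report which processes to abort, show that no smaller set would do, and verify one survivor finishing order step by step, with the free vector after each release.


Abort foxtrot.
Key observation: alpha was stuck for good until foxtrot gave back (3, 1, 2, 0); in the order shown it finishes at step 1.
Why nothing smaller works: aborting no one leaves the state deadlocked as given.
The survivors complete as alpha, delta, bravo, india. Step-by-step check (starting from the post-abort pool):
  pool = (4, 3, 5, 3)
  alpha needs (3, 2, 5, 2) <= (4, 3, 5, 3) -> finishes; pool += (3, 0, 0, 1) = (7, 3, 5, 4)
  delta needs (0, 1, 2, 1) <= (7, 3, 5, 4) -> finishes; pool += (1, 2, 2, 2) = (8, 5, 7, 6)
  bravo needs (2, 4, 1, 2) <= (8, 5, 7, 6) -> finishes; pool += (0, 0, 1, 2) = (8, 5, 8, 8)
  india needs (3, 1, 5, 5) <= (8, 5, 8, 8) -> finishes; pool += (0, 1, 1, 0) = (8, 6, 9, 8)


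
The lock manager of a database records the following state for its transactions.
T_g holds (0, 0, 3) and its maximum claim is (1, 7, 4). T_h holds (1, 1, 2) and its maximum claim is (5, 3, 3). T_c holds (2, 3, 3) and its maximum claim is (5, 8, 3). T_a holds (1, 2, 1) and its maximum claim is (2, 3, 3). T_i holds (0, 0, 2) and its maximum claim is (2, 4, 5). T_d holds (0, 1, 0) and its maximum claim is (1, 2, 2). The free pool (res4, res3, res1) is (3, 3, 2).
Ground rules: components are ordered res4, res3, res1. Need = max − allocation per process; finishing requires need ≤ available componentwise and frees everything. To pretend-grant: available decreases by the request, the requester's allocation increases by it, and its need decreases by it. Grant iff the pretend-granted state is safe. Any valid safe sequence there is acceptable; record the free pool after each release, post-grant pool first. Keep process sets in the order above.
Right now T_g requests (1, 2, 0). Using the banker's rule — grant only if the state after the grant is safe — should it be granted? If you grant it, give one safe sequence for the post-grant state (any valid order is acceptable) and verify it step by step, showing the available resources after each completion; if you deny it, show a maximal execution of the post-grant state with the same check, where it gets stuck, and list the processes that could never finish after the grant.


DENY. Granting would leave the state unsafe.
Key observation: after T_d, T_a, T_i the pool peaks at (3, 4, 5), and each blocked process is short somewhere: T_g on res3; T_h on res4; T_c on res3.
On the post-grant state, T_d, T_a, T_i is a maximal run — nothing extends it. Step-by-step check:
  pool = (2, 1, 2)
  T_d needs (1, 1, 2) <= (2, 1, 2) -> finishes; pool += (0, 1, 0) = (2, 2, 2)
  T_a needs (1, 1, 2) <= (2, 2, 2) -> finishes; pool += (1, 2, 1) = (3, 4, 3)
  T_i needs (2, 4, 3) <= (3, 4, 3) -> finishes; pool += (0, 0, 2) = (3, 4, 5)
  blocked: T_g wants (0, 5, 1), pool (3, 4, 5) — not enough res3
  blocked: T_h wants (4, 2, 1), pool (3, 4, 5) — not enough res4
  blocked: T_c wants (3, 5, 0), pool (3, 4, 5) — not enough res3
Had the request been granted, T_g, T_h and T_c could never finish.


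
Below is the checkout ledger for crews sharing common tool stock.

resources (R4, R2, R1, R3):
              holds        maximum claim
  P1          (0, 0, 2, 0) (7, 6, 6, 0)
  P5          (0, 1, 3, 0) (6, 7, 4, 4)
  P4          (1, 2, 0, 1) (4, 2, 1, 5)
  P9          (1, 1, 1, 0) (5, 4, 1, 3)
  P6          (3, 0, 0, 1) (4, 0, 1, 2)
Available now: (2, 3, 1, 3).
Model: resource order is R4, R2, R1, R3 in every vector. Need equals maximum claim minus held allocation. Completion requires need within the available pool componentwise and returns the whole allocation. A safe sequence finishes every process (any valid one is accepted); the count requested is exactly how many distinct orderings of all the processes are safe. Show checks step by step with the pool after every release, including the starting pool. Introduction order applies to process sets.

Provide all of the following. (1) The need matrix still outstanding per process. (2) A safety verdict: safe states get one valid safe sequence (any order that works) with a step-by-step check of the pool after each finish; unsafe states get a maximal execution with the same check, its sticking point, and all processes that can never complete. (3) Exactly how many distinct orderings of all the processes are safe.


(1) Need matrix, components ordered R4, R2, R1, R3:
  P1: (7, 6, 4, 0)
  P5: (6, 6, 1, 4)
  P4: (3, 0, 1, 4)
  P9: (4, 3, 0, 3)
  P6: (1, 0, 1, 1)
(2) SAFE — a valid safe sequence is P6, P4, P9, P5, P1.
Key observation: reading the order forward, P6 is the first process whose need (1, 0, 1, 1) meets the free pool (2, 3, 1, 3) exactly on a resource it requests.
Verifying each step:
  pool = (2, 3, 1, 3)
  P6: need (1, 0, 1, 1) fits (2, 3, 1, 3); releases (3, 0, 0, 1), pool now (5, 3, 1, 4)
  P4: need (3, 0, 1, 4) fits (5, 3, 1, 4); releases (1, 2, 0, 1), pool now (6, 5, 1, 5)
  P9: need (4, 3, 0, 3) fits (6, 5, 1, 5); releases (1, 1, 1, 0), pool now (7, 6, 2, 5)
  P5: need (6, 6, 1, 4) fits (7, 6, 2, 5); releases (0, 1, 3, 0), pool now (7, 7, 5, 5)
  P1: need (7, 6, 4, 0) fits (7, 7, 5, 5); releases (0, 0, 2, 0), pool now (7, 7, 7, 5)
(3) Exactly 2 of the possible complete orderings are safe sequences.


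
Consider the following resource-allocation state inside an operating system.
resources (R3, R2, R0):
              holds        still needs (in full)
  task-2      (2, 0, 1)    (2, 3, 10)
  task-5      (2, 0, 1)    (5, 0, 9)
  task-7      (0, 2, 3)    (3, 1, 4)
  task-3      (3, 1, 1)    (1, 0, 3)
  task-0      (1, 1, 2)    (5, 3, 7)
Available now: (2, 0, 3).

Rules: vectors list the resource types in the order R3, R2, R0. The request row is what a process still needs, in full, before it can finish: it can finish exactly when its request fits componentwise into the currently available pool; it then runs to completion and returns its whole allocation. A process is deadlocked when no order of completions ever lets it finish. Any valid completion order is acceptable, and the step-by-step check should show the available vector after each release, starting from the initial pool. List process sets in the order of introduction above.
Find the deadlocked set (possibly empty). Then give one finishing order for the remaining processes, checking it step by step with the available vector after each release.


The deadlocked set is empty.
Key observation: there is always a runnable process — task-3 first — so the state unwinds completely.
One completion order for the rest: task-3, task-7, task-0, task-5, task-2. Step-by-step check:
  pool = (2, 0, 3)
  run task-3 (needs (1, 0, 3), free (2, 0, 3)); after release of (3, 1, 1) the pool is (5, 1, 4)
  run task-7 (needs (3, 1, 4), free (5, 1, 4)); after release of (0, 2, 3) the pool is (5, 3, 7)
  run task-0 (needs (5, 3, 7), free (5, 3, 7)); after release of (1, 1, 2) the pool is (6, 4, 9)
  run task-5 (needs (5, 0, 9), free (6, 4, 9)); after release of (2, 0, 1) the pool is (8, 4, 10)
  run task-2 (needs (2, 3, 10), free (8, 4, 10)); after release of (2, 0, 1) the pool is (10, 4, 11)


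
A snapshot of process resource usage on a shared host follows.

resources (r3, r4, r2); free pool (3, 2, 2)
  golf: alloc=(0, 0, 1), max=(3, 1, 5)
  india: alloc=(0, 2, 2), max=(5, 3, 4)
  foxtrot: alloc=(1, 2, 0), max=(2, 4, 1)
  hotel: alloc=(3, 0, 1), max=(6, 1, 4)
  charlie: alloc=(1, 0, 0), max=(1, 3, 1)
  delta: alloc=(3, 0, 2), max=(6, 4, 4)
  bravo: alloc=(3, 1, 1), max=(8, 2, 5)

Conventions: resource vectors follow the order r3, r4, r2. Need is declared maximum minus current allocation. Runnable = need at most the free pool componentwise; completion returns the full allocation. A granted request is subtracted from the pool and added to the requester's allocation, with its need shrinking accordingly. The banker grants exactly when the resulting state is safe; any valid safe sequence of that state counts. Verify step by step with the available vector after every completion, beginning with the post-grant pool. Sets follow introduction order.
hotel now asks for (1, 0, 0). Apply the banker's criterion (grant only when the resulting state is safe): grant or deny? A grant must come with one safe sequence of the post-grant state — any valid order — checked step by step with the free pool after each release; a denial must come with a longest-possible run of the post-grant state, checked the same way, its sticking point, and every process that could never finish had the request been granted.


GRANT: granting preserves safety; a valid post-grant sequence is foxtrot, delta, golf, bravo, charlie, hotel, india.
Key observation: granting shrinks the pool to (2, 2, 2), yet foxtrot still fits and the chain goes through.
Check on the post-grant state, step by step:
  pool = (2, 2, 2)
  foxtrot needs (1, 2, 1) <= (2, 2, 2) -> finishes; pool += (1, 2, 0) = (3, 4, 2)
  delta needs (3, 4, 2) <= (3, 4, 2) -> finishes; pool += (3, 0, 2) = (6, 4, 4)
  golf needs (3, 1, 4) <= (6, 4, 4) -> finishes; pool += (0, 0, 1) = (6, 4, 5)
  bravo needs (5, 1, 4) <= (6, 4, 5) -> finishes; pool += (3, 1, 1) = (9, 5, 6)
  charlie needs (0, 3, 1) <= (9, 5, 6) -> finishes; pool += (1, 0, 0) = (10, 5, 6)
  hotel needs (2, 1, 3) <= (10, 5, 6) -> finishes; pool += (4, 0, 1) = (14, 5, 7)
  india needs (5, 1, 2) <= (14, 5, 7) -> finishes; pool += (0, 2, 2) = (14, 7, 9)


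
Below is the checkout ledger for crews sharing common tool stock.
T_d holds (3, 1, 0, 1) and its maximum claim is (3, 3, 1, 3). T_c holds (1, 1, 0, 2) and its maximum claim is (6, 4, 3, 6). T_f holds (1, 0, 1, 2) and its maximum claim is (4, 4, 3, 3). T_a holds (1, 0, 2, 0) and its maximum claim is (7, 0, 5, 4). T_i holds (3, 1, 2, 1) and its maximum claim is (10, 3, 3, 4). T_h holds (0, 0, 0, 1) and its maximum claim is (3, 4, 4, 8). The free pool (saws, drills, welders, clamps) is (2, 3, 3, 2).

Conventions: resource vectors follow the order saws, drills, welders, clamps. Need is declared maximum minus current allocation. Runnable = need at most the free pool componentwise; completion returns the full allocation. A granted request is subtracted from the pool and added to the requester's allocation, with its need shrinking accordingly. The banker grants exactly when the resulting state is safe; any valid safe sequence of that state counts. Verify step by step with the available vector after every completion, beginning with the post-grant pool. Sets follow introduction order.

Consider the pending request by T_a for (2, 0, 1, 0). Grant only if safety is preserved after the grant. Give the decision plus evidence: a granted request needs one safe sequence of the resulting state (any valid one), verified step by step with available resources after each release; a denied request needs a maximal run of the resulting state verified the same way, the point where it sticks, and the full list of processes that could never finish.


GRANT: granting preserves safety; a valid post-grant sequence is T_d, T_f, T_a, T_i, T_c, T_h.
Key observation: post-grant, (0, 3, 2, 2) remains, and an order beginning with T_d completes everyone.
Check on the post-grant state, step by step:
  pool = (0, 3, 2, 2)
  run T_d (needs (0, 2, 1, 2), free (0, 3, 2, 2)); after release of (3, 1, 0, 1) the pool is (3, 4, 2, 3)
  run T_f (needs (3, 4, 2, 1), free (3, 4, 2, 3)); after release of (1, 0, 1, 2) the pool is (4, 4, 3, 5)
  run T_a (needs (4, 0, 2, 4), free (4, 4, 3, 5)); after release of (3, 0, 3, 0) the pool is (7, 4, 6, 5)
  run T_i (needs (7, 2, 1, 3), free (7, 4, 6, 5)); after release of (3, 1, 2, 1) the pool is (10, 5, 8, 6)
  run T_c (needs (5, 3, 3, 4), free (10, 5, 8, 6)); after release of (1, 1, 0, 2) the pool is (11, 6, 8, 8)
  run T_h (needs (3, 4, 4, 7), free (11, 6, 8, 8)); after release of (0, 0, 0, 1) the pool is (11, 6, 8, 9)


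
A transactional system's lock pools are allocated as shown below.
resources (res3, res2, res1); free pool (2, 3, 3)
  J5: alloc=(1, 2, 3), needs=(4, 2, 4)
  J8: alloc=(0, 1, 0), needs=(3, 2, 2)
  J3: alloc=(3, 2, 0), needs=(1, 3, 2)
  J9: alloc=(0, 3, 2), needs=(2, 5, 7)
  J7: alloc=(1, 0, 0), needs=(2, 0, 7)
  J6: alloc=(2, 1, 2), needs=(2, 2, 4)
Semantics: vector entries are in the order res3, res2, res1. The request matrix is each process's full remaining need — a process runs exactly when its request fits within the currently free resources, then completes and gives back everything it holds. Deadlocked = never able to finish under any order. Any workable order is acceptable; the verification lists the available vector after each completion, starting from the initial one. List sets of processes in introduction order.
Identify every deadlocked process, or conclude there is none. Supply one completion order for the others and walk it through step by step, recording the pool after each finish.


The deadlocked set is J5, J9, J7 and J6.
Key observation: after J3, J8 complete, (5, 6, 3) is the best the pool ever gets, yet each leftover process wants more res1.
A valid finishing order for the others: J3, J8. Walking it through:
  pool = (2, 3, 3)
  J3 needs (1, 3, 2) <= (2, 3, 3) -> finishes; pool += (3, 2, 0) = (5, 5, 3)
  J8 needs (3, 2, 2) <= (5, 5, 3) -> finishes; pool += (0, 1, 0) = (5, 6, 3)
None of the blocked processes ever fits:
  J5 cannot run: need (4, 2, 4) vs free (5, 6, 3) (insufficient res1)
  J9 cannot run: need (2, 5, 7) vs free (5, 6, 3) (insufficient res1)
  J7 cannot run: need (2, 0, 7) vs free (5, 6, 3) (insufficient res1)
  J6 cannot run: need (2, 2, 4) vs free (5, 6, 3) (insufficient res1)


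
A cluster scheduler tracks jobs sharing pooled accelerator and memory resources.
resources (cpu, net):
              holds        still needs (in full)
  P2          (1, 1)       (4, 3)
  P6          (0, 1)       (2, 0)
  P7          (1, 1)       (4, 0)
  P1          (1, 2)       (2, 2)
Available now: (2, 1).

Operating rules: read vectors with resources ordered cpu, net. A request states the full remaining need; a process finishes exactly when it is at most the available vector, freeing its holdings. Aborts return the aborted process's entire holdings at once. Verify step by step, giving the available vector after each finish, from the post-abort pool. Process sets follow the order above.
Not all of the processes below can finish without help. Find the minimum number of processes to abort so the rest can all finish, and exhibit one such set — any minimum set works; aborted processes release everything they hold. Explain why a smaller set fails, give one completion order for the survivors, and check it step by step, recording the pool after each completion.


The answer: abort P7.
Key observation: before aborting P7, P2 was permanently blocked — no order could ever run it; afterwards it completes at step 3.
Minimality: the empty abort set fails — the state is deadlocked as it stands.
The survivors complete as P1, P6, P2. Verifying each step (starting from the post-abort pool):
  pool = (3, 2)
  P1 needs (2, 2) <= (3, 2) -> finishes; pool += (1, 2) = (4, 4)
  P6 needs (2, 0) <= (4, 4) -> finishes; pool += (0, 1) = (4, 5)
  P2 needs (4, 3) <= (4, 5) -> finishes; pool += (1, 1) = (5, 6)


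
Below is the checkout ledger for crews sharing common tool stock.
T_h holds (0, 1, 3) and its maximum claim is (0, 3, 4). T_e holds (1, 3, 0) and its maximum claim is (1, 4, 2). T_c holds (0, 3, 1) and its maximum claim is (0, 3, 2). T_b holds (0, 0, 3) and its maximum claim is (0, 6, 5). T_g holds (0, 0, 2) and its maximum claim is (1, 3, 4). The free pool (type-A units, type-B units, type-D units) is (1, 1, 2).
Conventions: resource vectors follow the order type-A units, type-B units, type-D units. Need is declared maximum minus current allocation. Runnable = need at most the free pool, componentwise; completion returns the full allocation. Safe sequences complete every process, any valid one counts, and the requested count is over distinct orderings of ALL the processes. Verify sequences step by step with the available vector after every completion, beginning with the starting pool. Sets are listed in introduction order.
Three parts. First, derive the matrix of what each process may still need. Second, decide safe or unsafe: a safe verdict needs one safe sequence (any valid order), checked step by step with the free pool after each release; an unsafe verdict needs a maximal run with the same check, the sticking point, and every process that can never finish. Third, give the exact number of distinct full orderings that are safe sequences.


(1) Need matrix, components ordered type-A units, type-B units, type-D units:
  T_h: (0, 2, 1)
  T_e: (0, 1, 2)
  T_c: (0, 0, 1)
  T_b: (0, 6, 2)
  T_g: (1, 3, 2)
(2) SAFE. One safe sequence: T_c, T_h, T_e, T_g, T_b.
Key observation: every step clears its requested resources with room to spare; the minimum clearance is 1, first at T_c — (0, 0, 1) vs (1, 1, 2) free.
Check, step by step:
  pool = (1, 1, 2)
  T_c needs (0, 0, 1) <= (1, 1, 2) -> finishes; pool += (0, 3, 1) = (1, 4, 3)
  T_h needs (0, 2, 1) <= (1, 4, 3) -> finishes; pool += (0, 1, 3) = (1, 5, 6)
  T_e needs (0, 1, 2) <= (1, 5, 6) -> finishes; pool += (1, 3, 0) = (2, 8, 6)
  T_g needs (1, 3, 2) <= (2, 8, 6) -> finishes; pool += (0, 0, 2) = (2, 8, 8)
  T_b needs (0, 6, 2) <= (2, 8, 8) -> finishes; pool += (0, 0, 3) = (2, 8, 11)
(3) Exactly 24 of the possible complete orderings are safe sequences.


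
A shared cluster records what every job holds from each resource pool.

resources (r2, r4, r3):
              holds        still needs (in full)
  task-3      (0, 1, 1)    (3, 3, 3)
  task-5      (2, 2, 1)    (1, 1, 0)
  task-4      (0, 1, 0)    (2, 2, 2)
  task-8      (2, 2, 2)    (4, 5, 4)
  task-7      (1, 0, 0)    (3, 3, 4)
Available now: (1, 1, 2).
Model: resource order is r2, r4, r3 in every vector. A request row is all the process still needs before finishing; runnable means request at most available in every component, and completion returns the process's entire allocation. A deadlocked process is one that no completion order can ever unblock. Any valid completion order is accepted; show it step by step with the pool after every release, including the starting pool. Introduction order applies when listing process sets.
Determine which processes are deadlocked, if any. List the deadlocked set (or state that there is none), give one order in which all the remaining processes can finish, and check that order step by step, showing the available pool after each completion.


Nothing here is deadlocked.
Key observation: beginning at task-5, releases accumulate fast enough that every process eventually fits.
One completion order for the rest: task-5, task-4, task-3, task-7, task-8. Verifying each step:
  pool = (1, 1, 2)
  run task-5 (needs (1, 1, 0), free (1, 1, 2)); after release of (2, 2, 1) the pool is (3, 3, 3)
  run task-4 (needs (2, 2, 2), free (3, 3, 3)); after release of (0, 1, 0) the pool is (3, 4, 3)
  run task-3 (needs (3, 3, 3), free (3, 4, 3)); after release of (0, 1, 1) the pool is (3, 5, 4)
  run task-7 (needs (3, 3, 4), free (3, 5, 4)); after release of (1, 0, 0) the pool is (4, 5, 4)
  run task-8 (needs (4, 5, 4), free (4, 5, 4)); after release of (2, 2, 2) the pool is (6, 7, 6)


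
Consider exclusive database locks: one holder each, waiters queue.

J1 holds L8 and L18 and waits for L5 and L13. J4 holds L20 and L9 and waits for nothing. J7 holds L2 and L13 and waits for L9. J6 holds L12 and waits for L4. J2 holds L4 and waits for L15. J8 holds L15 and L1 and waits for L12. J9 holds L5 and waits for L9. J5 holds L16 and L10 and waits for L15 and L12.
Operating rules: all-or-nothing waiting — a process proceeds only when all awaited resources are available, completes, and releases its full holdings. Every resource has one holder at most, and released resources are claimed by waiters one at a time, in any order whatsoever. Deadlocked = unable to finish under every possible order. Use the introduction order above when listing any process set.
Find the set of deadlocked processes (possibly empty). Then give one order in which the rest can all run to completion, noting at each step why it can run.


Deadlocked set: J6, J2, J8 and J5.
Key observation: the wait chain closes on itself along J6 -> J2 -> J8 -> J6; J5 waits into the deadlock from upstream.
One completion order for the rest: J4, J9, J7, J1.
Step-by-step check:
  J4: no waits; runs immediately, freeing L20 and L9
  run J9 (all its waits — L9 — are resolved); releases L5
  run J7 (all its waits — L9 — are resolved); releases L2 and L13
  run J1 (all its waits — L5 and L13 — are resolved); releases L8 and L18


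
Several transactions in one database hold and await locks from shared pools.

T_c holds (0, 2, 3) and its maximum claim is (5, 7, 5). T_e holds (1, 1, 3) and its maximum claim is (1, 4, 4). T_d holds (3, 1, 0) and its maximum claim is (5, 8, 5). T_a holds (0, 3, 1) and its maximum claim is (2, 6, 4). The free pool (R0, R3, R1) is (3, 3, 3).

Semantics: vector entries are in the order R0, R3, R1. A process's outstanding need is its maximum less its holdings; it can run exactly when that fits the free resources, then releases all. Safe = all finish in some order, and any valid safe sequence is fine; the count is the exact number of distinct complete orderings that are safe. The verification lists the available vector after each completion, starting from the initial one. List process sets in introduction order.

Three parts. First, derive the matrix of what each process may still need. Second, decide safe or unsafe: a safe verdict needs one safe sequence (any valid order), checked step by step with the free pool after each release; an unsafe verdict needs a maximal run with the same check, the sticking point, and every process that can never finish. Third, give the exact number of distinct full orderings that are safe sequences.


(1) Remaining need (order R0, R3, R1):
  T_c: (5, 5, 2)
  T_e: (0, 3, 1)
  T_d: (2, 7, 5)
  T_a: (2, 3, 3)
(2) SAFE — a valid safe sequence is T_e, T_a, T_d, T_c.
Key observation: at T_e the run first touches a limit — (0, 3, 1) against (3, 3, 3), exact on a resource it actually requests.
Check, step by step:
  pool = (3, 3, 3)
  run T_e (needs (0, 3, 1), free (3, 3, 3)); after release of (1, 1, 3) the pool is (4, 4, 6)
  run T_a (needs (2, 3, 3), free (4, 4, 6)); after release of (0, 3, 1) the pool is (4, 7, 7)
  run T_d (needs (2, 7, 5), free (4, 7, 7)); after release of (3, 1, 0) the pool is (7, 8, 7)
  run T_c (needs (5, 5, 2), free (7, 8, 7)); after release of (0, 2, 3) the pool is (7, 10, 10)
(3) Precisely 2 of the possible complete orderings are safe sequences.
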